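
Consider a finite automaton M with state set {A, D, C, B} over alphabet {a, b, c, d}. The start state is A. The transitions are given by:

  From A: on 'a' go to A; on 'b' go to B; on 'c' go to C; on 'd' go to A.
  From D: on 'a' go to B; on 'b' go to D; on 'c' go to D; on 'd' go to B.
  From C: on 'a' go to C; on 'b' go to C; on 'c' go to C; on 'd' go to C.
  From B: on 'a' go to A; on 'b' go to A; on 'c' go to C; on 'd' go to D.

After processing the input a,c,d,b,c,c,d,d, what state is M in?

Trace: A -a-> A -c-> C -d-> C -b-> C -c-> C -c-> C -d-> C -d-> C

C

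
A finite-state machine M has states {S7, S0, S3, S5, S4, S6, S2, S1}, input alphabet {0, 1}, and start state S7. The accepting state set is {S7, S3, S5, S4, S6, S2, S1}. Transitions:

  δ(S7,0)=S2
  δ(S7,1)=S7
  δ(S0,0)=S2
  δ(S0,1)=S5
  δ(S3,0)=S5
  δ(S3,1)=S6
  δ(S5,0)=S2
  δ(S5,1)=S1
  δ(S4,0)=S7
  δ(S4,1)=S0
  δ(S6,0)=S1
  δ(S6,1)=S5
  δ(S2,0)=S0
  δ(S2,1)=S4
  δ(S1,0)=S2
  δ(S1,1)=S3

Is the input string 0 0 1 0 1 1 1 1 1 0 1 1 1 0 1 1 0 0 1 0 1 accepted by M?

start at S7
read '0': S7 → S2
read '0': S2 → S0
read '1': S0 → S5
read '0': S5 → S2
read '1': S2 → S4
read '1': S4 → S0
read '1': S0 → S5
read '1': S5 → S1
read '1': S1 → S3
read '0': S3 → S5
read '1': S5 → S1
read '1': S1 → S3
read '1': S3 → S6
read '0': S6 → S1
read '1': S1 → S3
read '1': S3 → S6
read '0': S6 → S1
read '0': S1 → S2
read '1': S2 → S4
read '0': S4 → S7
read '1': S7 → S7
End state S7 is accepting.

Yes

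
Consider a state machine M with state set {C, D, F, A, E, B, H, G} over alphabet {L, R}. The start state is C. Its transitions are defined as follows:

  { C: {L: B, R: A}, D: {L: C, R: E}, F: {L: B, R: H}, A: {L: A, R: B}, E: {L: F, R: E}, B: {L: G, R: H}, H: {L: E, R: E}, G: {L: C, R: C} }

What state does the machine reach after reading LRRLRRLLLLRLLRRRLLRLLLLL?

C

Trace: C -L-> B -R-> H -R-> E -L-> F -R-> H -R-> E -L-> F -L-> B -L-> G -L-> C -R-> A -L-> A -L-> A -R-> B -R-> H -R-> E -L-> F -L-> B -R-> H -L-> E -L-> F -L-> B -L-> G -L-> C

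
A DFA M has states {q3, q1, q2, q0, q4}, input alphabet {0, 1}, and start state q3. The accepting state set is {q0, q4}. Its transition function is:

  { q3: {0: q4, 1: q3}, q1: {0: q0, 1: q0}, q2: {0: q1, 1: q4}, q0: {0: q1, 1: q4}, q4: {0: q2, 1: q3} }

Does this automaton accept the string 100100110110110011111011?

start at q3
read '1': q3 → q3
read '0': q3 → q4
read '0': q4 → q2
read '1': q2 → q4
read '0': q4 → q2
read '0': q2 → q1
read '1': q1 → q0
read '1': q0 → q4
read '0': q4 → q2
read '1': q2 → q4
read '1': q4 → q3
read '0': q3 → q4
read '1': q4 → q3
read '1': q3 → q3
read '0': q3 → q4
read '0': q4 → q2
read '1': q2 → q4
read '1': q4 → q3
read '1': q3 → q3
read '1': q3 → q3
read '1': q3 → q3
read '0': q3 → q4
read '1': q4 → q3
read '1': q3 → q3
End state q3 is not accepting.

No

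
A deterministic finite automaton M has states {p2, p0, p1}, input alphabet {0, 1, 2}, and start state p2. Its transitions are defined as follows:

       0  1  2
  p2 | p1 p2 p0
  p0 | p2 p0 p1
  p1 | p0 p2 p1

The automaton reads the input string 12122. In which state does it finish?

p1

Trace: p2 -1-> p2 -2-> p0 -1-> p0 -2-> p1 -2-> p1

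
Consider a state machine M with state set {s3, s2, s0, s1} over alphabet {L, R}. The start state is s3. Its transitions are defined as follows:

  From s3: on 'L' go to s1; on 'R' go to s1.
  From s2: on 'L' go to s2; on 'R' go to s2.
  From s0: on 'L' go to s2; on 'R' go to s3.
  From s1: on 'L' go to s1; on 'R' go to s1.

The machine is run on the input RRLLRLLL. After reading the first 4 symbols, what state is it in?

s1

start at s3
read 'R': s3 → s1
read 'R': s1 → s1
read 'L': s1 → s1
read 'L': s1 → s1
After 4 symbols: s1.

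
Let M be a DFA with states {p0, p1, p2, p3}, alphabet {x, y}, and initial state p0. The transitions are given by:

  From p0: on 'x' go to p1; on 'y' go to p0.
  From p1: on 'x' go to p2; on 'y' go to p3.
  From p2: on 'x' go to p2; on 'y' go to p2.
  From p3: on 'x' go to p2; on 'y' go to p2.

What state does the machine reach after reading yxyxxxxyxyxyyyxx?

p0 → p0 → p1 → p3 → p2 → p2 → p2 → p2 → p2 → p2 → p2 → p2 → p2 → p2 → p2 → p2 → p2

p2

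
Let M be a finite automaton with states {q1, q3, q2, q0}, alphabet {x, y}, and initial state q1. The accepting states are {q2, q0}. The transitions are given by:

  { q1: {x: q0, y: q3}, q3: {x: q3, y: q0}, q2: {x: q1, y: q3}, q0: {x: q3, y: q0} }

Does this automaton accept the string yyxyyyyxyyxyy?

Yes

q1 → q3 → q0 → q3 → q0 → q0 → q0 → q0 → q3 → q0 → q0 → q3 → q0 → q0
End state q0 is accepting.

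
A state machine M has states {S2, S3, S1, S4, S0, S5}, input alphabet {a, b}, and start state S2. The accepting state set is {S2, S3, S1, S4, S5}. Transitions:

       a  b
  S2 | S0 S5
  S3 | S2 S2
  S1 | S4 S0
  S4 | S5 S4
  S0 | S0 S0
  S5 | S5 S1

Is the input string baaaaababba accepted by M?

start at S2
read 'b': S2 → S5
read 'a': S5 → S5
read 'a': S5 → S5
read 'a': S5 → S5
read 'a': S5 → S5
read 'a': S5 → S5
read 'b': S5 → S1
read 'a': S1 → S4
read 'b': S4 → S4
read 'b': S4 → S4
read 'a': S4 → S5
End state S5 is accepting.

Yes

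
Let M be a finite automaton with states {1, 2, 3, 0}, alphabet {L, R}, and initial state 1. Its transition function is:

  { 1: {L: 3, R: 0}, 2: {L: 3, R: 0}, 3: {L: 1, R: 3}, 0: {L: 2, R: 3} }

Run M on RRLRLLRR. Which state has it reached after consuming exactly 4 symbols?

start at 1
read 'R': 1 → 0
read 'R': 0 → 3
read 'L': 3 → 1
read 'R': 1 → 0
After 4 symbols: 0.

0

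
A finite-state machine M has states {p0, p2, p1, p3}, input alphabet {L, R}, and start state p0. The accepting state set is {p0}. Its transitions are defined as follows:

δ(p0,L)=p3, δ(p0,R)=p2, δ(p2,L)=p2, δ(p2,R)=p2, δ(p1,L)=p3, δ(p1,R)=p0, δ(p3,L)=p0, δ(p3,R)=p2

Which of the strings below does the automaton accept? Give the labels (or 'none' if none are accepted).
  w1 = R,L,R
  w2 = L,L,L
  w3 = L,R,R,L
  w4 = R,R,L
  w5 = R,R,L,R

none

w1: p0 → p2 → p2 → p2  → end p2, rejected
w2: p0 → p3 → p0 → p3  → end p3, rejected
w3: p0 → p3 → p2 → p2 → p2  → end p2, rejected
w4: p0 → p2 → p2 → p2  → end p2, rejected
w5: p0 → p2 → p2 → p2 → p2  → end p2, rejected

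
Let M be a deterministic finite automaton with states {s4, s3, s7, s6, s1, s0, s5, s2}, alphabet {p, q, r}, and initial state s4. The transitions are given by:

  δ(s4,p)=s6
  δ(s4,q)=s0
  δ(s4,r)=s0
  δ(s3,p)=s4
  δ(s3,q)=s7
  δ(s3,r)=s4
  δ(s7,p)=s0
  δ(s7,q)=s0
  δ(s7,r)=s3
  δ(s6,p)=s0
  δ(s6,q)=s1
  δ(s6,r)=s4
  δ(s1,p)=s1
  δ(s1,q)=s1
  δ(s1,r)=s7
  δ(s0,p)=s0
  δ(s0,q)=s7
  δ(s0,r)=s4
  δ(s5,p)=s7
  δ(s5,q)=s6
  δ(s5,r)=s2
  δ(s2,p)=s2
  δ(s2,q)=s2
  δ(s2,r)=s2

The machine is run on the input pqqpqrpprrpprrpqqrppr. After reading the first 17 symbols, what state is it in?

s0

Trace: s4 -p-> s6 -q-> s1 -q-> s1 -p-> s1 -q-> s1 -r-> s7 -p-> s0 -p-> s0 -r-> s4 -r-> s0 -p-> s0 -p-> s0 -r-> s4 -r-> s0 -p-> s0 -q-> s7 -q-> s0
After 17 symbols: s0.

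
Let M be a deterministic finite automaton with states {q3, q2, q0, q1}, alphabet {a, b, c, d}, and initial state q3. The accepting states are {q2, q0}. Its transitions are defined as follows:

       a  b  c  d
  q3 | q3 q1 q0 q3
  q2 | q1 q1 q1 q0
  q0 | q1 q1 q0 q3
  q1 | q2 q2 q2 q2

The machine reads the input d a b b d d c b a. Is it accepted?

Trace: q3 -d-> q3 -a-> q3 -b-> q1 -b-> q2 -d-> q0 -d-> q3 -c-> q0 -b-> q1 -a-> q2
End state q2 is accepting.

Yes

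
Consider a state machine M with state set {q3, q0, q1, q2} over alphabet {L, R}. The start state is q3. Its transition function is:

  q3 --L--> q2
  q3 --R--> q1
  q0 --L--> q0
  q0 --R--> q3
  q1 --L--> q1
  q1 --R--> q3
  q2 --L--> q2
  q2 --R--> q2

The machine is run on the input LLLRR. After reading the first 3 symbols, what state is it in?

q3 → q2 → q2 → q2
After 3 symbols: q2.

q2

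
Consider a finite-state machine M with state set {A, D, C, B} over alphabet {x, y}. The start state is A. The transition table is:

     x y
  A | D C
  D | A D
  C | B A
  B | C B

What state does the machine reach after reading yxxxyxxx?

C

start at A
read 'y': A → C
read 'x': C → B
read 'x': B → C
read 'x': C → B
read 'y': B → B
read 'x': B → C
read 'x': C → B
read 'x': B → C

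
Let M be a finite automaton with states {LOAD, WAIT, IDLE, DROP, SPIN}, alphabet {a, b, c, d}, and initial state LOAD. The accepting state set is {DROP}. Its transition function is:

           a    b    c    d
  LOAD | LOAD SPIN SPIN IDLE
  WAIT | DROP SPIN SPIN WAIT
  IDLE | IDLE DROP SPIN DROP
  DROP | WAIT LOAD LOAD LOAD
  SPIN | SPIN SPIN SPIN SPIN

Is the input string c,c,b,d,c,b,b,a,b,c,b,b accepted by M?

No

LOAD → SPIN → SPIN → SPIN → SPIN → SPIN → SPIN → SPIN → SPIN → SPIN → SPIN → SPIN → SPIN
End state SPIN is not accepting.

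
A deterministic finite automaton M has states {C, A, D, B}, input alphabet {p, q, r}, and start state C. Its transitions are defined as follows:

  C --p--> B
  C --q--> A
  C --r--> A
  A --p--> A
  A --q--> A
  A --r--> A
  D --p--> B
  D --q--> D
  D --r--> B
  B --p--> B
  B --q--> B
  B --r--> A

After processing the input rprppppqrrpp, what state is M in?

start at C
read 'r': C → A
read 'p': A → A
read 'r': A → A
read 'p': A → A
read 'p': A → A
read 'p': A → A
read 'p': A → A
read 'q': A → A
read 'r': A → A
read 'r': A → A
read 'p': A → A
read 'p': A → A

A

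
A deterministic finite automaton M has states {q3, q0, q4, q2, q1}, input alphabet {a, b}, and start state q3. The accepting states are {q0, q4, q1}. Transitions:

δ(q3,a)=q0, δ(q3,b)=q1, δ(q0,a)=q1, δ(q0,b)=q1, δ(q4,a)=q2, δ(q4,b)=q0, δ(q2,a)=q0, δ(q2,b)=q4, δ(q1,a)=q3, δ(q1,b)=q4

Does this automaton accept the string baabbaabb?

start at q3
read 'b': q3 → q1
read 'a': q1 → q3
read 'a': q3 → q0
read 'b': q0 → q1
read 'b': q1 → q4
read 'a': q4 → q2
read 'a': q2 → q0
read 'b': q0 → q1
read 'b': q1 → q4
End state q4 is accepting.

Yes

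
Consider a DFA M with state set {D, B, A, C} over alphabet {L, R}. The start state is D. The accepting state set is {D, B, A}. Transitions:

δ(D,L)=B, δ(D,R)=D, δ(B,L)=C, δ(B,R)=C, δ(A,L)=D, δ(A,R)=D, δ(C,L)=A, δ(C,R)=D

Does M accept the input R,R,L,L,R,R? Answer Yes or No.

Yes

Trace: D -R-> D -R-> D -L-> B -L-> C -R-> D -R-> D
End state D is accepting.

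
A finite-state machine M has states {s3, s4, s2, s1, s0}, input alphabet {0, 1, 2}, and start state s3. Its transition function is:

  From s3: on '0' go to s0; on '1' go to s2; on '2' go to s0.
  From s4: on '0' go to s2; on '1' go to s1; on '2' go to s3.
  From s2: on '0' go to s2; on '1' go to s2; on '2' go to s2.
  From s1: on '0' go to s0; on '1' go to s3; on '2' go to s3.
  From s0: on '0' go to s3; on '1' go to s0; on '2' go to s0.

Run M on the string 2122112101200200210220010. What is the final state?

s2

start at s3
read '2': s3 → s0
read '1': s0 → s0
read '2': s0 → s0
read '2': s0 → s0
read '1': s0 → s0
read '1': s0 → s0
read '2': s0 → s0
read '1': s0 → s0
read '0': s0 → s3
read '1': s3 → s2
read '2': s2 → s2
read '0': s2 → s2
read '0': s2 → s2
read '2': s2 → s2
read '0': s2 → s2
read '0': s2 → s2
read '2': s2 → s2
read '1': s2 → s2
read '0': s2 → s2
read '2': s2 → s2
read '2': s2 → s2
read '0': s2 → s2
read '0': s2 → s2
read '1': s2 → s2
read '0': s2 → s2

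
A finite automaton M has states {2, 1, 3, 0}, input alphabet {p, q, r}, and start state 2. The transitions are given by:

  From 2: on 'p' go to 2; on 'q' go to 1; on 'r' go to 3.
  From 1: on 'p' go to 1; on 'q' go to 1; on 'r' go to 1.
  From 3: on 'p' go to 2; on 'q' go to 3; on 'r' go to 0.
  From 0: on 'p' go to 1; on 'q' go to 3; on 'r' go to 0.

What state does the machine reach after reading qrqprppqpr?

start at 2
read 'q': 2 → 1
read 'r': 1 → 1
read 'q': 1 → 1
read 'p': 1 → 1
read 'r': 1 → 1
read 'p': 1 → 1
read 'p': 1 → 1
read 'q': 1 → 1
read 'p': 1 → 1
read 'r': 1 → 1

1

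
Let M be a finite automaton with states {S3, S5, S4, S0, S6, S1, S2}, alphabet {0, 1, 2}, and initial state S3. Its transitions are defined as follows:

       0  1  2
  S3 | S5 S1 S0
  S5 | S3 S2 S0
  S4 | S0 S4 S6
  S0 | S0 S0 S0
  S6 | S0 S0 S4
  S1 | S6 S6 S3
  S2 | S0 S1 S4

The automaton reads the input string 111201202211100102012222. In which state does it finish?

start at S3
read '1': S3 → S1
read '1': S1 → S6
read '1': S6 → S0
read '2': S0 → S0
read '0': S0 → S0
read '1': S0 → S0
read '2': S0 → S0
read '0': S0 → S0
read '2': S0 → S0
read '2': S0 → S0
read '1': S0 → S0
read '1': S0 → S0
read '1': S0 → S0
read '0': S0 → S0
read '0': S0 → S0
read '1': S0 → S0
read '0': S0 → S0
read '2': S0 → S0
read '0': S0 → S0
read '1': S0 → S0
read '2': S0 → S0
read '2': S0 → S0
read '2': S0 → S0
read '2': S0 → S0

S0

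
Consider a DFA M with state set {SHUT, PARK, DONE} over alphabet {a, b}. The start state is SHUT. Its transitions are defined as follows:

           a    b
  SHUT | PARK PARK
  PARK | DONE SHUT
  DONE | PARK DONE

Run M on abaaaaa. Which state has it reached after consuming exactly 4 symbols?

start at SHUT
read 'a': SHUT → PARK
read 'b': PARK → SHUT
read 'a': SHUT → PARK
read 'a': PARK → DONE
After 4 symbols: DONE.

DONE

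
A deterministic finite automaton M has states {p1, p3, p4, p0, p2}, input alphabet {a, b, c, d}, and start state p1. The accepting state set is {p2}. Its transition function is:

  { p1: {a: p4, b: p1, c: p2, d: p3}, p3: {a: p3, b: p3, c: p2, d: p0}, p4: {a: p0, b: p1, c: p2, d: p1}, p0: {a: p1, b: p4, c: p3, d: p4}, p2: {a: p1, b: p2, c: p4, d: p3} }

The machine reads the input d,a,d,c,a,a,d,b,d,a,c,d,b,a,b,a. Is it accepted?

p1 → p3 → p3 → p0 → p3 → p3 → p3 → p0 → p4 → p1 → p4 → p2 → p3 → p3 → p3 → p3 → p3
End state p3 is not accepting.

No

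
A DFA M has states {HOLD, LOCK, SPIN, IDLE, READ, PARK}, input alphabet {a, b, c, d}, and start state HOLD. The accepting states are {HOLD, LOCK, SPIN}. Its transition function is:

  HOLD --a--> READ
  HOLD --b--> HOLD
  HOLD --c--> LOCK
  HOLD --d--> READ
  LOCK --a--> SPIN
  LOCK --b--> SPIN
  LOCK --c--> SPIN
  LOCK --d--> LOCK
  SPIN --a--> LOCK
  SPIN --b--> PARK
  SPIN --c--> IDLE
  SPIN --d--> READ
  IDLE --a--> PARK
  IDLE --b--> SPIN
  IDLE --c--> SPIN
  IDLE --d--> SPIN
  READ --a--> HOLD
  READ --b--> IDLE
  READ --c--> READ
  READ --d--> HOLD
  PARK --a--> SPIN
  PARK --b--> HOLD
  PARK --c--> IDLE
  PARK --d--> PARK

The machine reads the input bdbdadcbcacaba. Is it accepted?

No

start at HOLD
read 'b': HOLD → HOLD
read 'd': HOLD → READ
read 'b': READ → IDLE
read 'd': IDLE → SPIN
read 'a': SPIN → LOCK
read 'd': LOCK → LOCK
read 'c': LOCK → SPIN
read 'b': SPIN → PARK
read 'c': PARK → IDLE
read 'a': IDLE → PARK
read 'c': PARK → IDLE
read 'a': IDLE → PARK
read 'b': PARK → HOLD
read 'a': HOLD → READ
End state READ is not accepting.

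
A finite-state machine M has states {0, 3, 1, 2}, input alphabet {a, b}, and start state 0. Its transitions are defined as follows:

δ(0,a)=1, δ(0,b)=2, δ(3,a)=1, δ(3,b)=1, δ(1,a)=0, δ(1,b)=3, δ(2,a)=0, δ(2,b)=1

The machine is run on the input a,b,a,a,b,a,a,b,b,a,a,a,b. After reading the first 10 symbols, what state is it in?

0

Trace: 0 -a-> 1 -b-> 3 -a-> 1 -a-> 0 -b-> 2 -a-> 0 -a-> 1 -b-> 3 -b-> 1 -a-> 0
After 10 symbols: 0.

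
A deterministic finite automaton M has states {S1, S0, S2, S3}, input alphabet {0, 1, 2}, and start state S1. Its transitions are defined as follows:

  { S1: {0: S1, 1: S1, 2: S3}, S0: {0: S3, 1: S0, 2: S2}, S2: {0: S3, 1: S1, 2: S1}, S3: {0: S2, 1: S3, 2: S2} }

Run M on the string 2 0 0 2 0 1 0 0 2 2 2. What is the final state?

S3

S1 → S3 → S2 → S3 → S2 → S3 → S3 → S2 → S3 → S2 → S1 → S3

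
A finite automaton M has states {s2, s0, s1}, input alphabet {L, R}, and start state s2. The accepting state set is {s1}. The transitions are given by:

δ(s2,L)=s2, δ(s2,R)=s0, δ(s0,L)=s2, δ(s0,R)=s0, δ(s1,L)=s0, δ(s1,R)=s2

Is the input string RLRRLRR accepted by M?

Trace: s2 -R-> s0 -L-> s2 -R-> s0 -R-> s0 -L-> s2 -R-> s0 -R-> s0
End state s0 is not accepting.

No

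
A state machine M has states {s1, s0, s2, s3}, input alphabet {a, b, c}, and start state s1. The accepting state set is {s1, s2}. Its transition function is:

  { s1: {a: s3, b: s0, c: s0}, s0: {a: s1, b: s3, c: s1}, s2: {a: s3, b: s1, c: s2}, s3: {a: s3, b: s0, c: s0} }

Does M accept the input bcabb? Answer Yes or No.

No

start at s1
read 'b': s1 → s0
read 'c': s0 → s1
read 'a': s1 → s3
read 'b': s3 → s0
read 'b': s0 → s3
End state s3 is not accepting.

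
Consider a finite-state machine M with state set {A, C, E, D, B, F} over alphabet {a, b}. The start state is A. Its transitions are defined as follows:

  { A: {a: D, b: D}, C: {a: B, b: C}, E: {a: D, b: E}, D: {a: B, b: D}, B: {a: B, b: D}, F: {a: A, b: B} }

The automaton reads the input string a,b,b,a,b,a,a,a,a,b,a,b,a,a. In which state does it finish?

B

A → D → D → D → B → D → B → B → B → B → D → B → D → B → B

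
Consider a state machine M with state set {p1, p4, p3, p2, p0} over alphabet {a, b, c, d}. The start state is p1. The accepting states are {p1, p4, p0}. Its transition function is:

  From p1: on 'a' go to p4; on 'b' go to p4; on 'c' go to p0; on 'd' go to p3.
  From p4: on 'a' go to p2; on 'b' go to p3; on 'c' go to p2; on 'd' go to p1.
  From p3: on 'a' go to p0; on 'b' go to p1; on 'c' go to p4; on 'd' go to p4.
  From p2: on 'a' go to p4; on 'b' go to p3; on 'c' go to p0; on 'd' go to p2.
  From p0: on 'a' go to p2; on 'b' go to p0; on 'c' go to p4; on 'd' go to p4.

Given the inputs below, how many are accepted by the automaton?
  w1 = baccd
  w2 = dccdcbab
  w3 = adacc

2

w1:
  start at p1
  read 'b': p1 → p4
  read 'a': p4 → p2
  read 'c': p2 → p0
  read 'c': p0 → p4
  read 'd': p4 → p1
  end p1, accepted
w2:
  start at p1
  read 'd': p1 → p3
  read 'c': p3 → p4
  read 'c': p4 → p2
  read 'd': p2 → p2
  read 'c': p2 → p0
  read 'b': p0 → p0
  read 'a': p0 → p2
  read 'b': p2 → p3
  end p3, rejected
w3:
  start at p1
  read 'a': p1 → p4
  read 'd': p4 → p1
  read 'a': p1 → p4
  read 'c': p4 → p2
  read 'c': p2 → p0
  end p0, accepted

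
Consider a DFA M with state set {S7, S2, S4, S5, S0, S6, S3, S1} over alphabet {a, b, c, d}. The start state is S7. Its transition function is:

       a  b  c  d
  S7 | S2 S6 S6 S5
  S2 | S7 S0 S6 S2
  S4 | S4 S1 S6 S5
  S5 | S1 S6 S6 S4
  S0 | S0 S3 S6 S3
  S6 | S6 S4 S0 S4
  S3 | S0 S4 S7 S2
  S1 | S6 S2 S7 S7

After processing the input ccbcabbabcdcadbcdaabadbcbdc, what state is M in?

S6

Trace: S7 -c-> S6 -c-> S0 -b-> S3 -c-> S7 -a-> S2 -b-> S0 -b-> S3 -a-> S0 -b-> S3 -c-> S7 -d-> S5 -c-> S6 -a-> S6 -d-> S4 -b-> S1 -c-> S7 -d-> S5 -a-> S1 -a-> S6 -b-> S4 -a-> S4 -d-> S5 -b-> S6 -c-> S0 -b-> S3 -d-> S2 -c-> S6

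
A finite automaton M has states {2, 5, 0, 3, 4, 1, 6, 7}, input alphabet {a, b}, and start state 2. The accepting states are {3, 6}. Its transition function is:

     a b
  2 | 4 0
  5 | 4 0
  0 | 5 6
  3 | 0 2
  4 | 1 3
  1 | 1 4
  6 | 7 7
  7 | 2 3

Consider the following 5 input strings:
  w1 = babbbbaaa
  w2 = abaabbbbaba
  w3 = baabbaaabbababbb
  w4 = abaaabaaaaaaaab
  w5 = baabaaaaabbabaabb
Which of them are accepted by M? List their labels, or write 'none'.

w5

w1: 2 → 0 → 5 → 0 → 6 → 7 → 3 → 0 → 5 → 4  → end 4, rejected
w2: 2 → 4 → 3 → 0 → 5 → 0 → 6 → 7 → 3 → 0 → 6 → 7  → end 7, rejected
w3: 2 → 0 → 5 → 4 → 3 → 2 → 4 → 1 → 1 → 4 → 3 → 0 → 6 → 7 → 3 → 2 → 0  → end 0, rejected
w4: 2 → 4 → 3 → 0 → 5 → 4 → 3 → 0 → 5 → 4 → 1 → 1 → 1 → 1 → 1 → 4  → end 4, rejected
w5: 2 → 0 → 5 → 4 → 3 → 0 → 5 → 4 → 1 → 1 → 4 → 3 → 0 → 6 → 7 → 2 → 0 → 6  → end 6, accepted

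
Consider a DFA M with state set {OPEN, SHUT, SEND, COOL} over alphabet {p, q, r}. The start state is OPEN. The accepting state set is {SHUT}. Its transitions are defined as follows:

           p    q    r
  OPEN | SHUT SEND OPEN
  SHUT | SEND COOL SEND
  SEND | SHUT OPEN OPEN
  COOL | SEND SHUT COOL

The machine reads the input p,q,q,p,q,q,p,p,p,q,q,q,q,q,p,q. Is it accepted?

No

start at OPEN
read 'p': OPEN → SHUT
read 'q': SHUT → COOL
read 'q': COOL → SHUT
read 'p': SHUT → SEND
read 'q': SEND → OPEN
read 'q': OPEN → SEND
read 'p': SEND → SHUT
read 'p': SHUT → SEND
read 'p': SEND → SHUT
read 'q': SHUT → COOL
read 'q': COOL → SHUT
read 'q': SHUT → COOL
read 'q': COOL → SHUT
read 'q': SHUT → COOL
read 'p': COOL → SEND
read 'q': SEND → OPEN
End state OPEN is not accepting.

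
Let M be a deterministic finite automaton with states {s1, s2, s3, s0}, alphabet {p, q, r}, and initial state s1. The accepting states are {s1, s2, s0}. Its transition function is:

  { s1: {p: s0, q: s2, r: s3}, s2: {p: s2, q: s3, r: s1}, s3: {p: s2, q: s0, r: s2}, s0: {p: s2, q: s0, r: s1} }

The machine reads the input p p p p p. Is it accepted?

Yes

s1 → s0 → s2 → s2 → s2 → s2
End state s2 is accepting.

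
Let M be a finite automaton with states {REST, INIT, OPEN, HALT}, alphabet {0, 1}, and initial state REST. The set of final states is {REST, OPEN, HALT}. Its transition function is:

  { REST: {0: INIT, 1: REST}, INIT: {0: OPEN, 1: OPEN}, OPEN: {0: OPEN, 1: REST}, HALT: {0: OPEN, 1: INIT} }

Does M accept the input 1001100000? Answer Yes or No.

Yes

Trace: REST -1-> REST -0-> INIT -0-> OPEN -1-> REST -1-> REST -0-> INIT -0-> OPEN -0-> OPEN -0-> OPEN -0-> OPEN
End state OPEN is accepting.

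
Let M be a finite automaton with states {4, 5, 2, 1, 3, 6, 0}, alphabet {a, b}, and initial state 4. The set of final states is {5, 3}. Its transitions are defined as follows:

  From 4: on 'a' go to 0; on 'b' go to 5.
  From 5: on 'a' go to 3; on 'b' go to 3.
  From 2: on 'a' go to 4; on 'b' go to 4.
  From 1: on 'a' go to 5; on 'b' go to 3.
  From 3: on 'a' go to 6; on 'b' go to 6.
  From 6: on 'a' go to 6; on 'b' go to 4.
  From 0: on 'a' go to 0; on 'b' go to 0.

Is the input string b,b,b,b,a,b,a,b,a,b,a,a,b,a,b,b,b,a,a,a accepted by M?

start at 4
read 'b': 4 → 5
read 'b': 5 → 3
read 'b': 3 → 6
read 'b': 6 → 4
read 'a': 4 → 0
read 'b': 0 → 0
read 'a': 0 → 0
read 'b': 0 → 0
read 'a': 0 → 0
read 'b': 0 → 0
read 'a': 0 → 0
read 'a': 0 → 0
read 'b': 0 → 0
read 'a': 0 → 0
read 'b': 0 → 0
read 'b': 0 → 0
read 'b': 0 → 0
read 'a': 0 → 0
read 'a': 0 → 0
read 'a': 0 → 0
End state 0 is not accepting.

No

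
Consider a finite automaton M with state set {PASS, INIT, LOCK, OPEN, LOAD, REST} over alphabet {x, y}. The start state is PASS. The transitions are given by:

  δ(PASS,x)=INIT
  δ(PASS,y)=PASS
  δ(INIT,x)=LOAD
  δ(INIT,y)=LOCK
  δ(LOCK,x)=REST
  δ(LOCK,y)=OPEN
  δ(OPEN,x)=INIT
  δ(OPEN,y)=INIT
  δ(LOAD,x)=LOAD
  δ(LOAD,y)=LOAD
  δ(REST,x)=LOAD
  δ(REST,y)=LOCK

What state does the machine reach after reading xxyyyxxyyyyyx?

Trace: PASS -x-> INIT -x-> LOAD -y-> LOAD -y-> LOAD -y-> LOAD -x-> LOAD -x-> LOAD -y-> LOAD -y-> LOAD -y-> LOAD -y-> LOAD -y-> LOAD -x-> LOAD

LOAD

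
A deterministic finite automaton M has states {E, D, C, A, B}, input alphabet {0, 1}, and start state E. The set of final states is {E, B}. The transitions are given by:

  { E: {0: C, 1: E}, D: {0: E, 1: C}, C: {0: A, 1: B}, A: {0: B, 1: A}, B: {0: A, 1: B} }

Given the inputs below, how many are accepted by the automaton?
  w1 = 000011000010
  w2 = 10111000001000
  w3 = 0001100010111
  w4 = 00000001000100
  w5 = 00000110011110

w1: E → C → A → B → A → A → A → B → A → B → A → A → B  → end B, accepted
w2: E → E → C → B → B → B → A → B → A → B → A → A → B → A → B  → end B, accepted
w3: E → C → A → B → B → B → A → B → A → A → B → B → B → B  → end B, accepted
w4: E → C → A → B → A → B → A → B → B → A → B → A → A → B → A  → end A, rejected
w5: E → C → A → B → A → B → B → B → A → B → B → B → B → B → A  → end A, rejected

3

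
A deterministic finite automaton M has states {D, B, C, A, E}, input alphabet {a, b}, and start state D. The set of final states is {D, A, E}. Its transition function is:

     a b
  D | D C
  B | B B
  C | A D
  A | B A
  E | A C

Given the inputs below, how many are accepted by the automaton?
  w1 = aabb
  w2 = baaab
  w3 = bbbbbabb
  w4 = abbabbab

w1: Trace: D -a-> D -a-> D -b-> C -b-> D  → end D, accepted
w2: Trace: D -b-> C -a-> A -a-> B -a-> B -b-> B  → end B, rejected
w3: Trace: D -b-> C -b-> D -b-> C -b-> D -b-> C -a-> A -b-> A -b-> A  → end A, accepted
w4: Trace: D -a-> D -b-> C -b-> D -a-> D -b-> C -b-> D -a-> D -b-> C  → end C, rejected

2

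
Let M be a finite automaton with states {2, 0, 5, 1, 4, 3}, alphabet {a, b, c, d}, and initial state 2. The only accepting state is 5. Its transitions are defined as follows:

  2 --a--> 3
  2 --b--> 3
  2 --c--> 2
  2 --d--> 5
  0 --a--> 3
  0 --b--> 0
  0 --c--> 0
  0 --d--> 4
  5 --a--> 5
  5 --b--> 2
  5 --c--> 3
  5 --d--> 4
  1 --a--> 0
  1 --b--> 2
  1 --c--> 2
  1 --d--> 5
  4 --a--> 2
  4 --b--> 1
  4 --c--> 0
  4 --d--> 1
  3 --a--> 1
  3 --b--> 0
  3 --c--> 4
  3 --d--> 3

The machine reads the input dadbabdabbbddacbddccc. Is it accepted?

Trace: 2 -d-> 5 -a-> 5 -d-> 4 -b-> 1 -a-> 0 -b-> 0 -d-> 4 -a-> 2 -b-> 3 -b-> 0 -b-> 0 -d-> 4 -d-> 1 -a-> 0 -c-> 0 -b-> 0 -d-> 4 -d-> 1 -c-> 2 -c-> 2 -c-> 2
End state 2 is not accepting.

No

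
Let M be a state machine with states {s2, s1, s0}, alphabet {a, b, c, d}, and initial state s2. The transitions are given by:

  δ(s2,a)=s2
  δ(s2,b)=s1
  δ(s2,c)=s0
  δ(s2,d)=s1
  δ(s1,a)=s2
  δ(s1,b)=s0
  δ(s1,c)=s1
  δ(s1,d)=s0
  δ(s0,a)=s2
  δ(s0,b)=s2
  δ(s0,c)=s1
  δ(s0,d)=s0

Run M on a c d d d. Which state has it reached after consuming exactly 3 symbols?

s2 → s2 → s0 → s0
After 3 symbols: s0.

s0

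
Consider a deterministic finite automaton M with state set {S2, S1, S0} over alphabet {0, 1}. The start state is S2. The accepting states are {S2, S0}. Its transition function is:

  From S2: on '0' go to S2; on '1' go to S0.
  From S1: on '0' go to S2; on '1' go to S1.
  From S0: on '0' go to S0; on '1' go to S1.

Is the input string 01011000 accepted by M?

Yes

S2 → S2 → S0 → S0 → S1 → S1 → S2 → S2 → S2
End state S2 is accepting.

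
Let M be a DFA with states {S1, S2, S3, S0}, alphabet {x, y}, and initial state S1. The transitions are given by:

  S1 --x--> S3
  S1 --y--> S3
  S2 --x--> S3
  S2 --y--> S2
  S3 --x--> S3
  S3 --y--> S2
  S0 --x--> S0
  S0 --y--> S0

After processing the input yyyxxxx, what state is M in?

start at S1
read 'y': S1 → S3
read 'y': S3 → S2
read 'y': S2 → S2
read 'x': S2 → S3
read 'x': S3 → S3
read 'x': S3 → S3
read 'x': S3 → S3

S3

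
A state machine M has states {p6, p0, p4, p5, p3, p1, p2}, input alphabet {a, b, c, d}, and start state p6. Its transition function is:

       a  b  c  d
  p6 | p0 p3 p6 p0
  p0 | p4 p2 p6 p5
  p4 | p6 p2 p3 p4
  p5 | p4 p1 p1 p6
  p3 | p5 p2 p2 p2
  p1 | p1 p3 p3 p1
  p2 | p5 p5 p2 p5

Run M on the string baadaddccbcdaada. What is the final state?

p6 → p3 → p5 → p4 → p4 → p6 → p0 → p5 → p1 → p3 → p2 → p2 → p5 → p4 → p6 → p0 → p4

p4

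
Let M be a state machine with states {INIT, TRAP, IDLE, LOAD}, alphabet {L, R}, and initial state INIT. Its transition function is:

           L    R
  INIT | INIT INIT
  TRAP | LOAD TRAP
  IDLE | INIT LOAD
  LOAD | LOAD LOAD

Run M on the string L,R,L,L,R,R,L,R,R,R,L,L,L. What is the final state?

INIT

Trace: INIT -L-> INIT -R-> INIT -L-> INIT -L-> INIT -R-> INIT -R-> INIT -L-> INIT -R-> INIT -R-> INIT -R-> INIT -L-> INIT -L-> INIT -L-> INIT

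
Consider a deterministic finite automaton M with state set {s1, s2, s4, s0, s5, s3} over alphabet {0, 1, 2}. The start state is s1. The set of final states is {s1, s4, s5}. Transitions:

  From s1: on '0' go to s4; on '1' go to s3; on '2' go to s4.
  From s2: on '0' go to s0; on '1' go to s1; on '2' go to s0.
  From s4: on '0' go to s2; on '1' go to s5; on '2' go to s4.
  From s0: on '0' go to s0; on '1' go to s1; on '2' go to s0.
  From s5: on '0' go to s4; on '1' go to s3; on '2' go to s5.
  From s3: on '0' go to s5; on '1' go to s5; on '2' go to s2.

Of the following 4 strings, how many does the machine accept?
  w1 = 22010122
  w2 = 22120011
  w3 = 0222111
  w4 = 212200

2

w1: s1 → s4 → s4 → s2 → s1 → s4 → s5 → s5 → s5  → end s5, accepted
w2: s1 → s4 → s4 → s5 → s5 → s4 → s2 → s1 → s3  → end s3, rejected
w3: s1 → s4 → s4 → s4 → s4 → s5 → s3 → s5  → end s5, accepted
w4: s1 → s4 → s5 → s5 → s5 → s4 → s2  → end s2, rejected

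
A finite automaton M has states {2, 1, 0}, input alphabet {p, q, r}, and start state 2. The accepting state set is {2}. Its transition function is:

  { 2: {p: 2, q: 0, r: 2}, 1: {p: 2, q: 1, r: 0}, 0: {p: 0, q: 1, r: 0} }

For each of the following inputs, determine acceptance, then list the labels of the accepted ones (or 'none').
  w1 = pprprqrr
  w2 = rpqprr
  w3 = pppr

w3

w1: 2 → 2 → 2 → 2 → 2 → 2 → 0 → 0 → 0  → end 0, rejected
w2: 2 → 2 → 2 → 0 → 0 → 0 → 0  → end 0, rejected
w3: 2 → 2 → 2 → 2 → 2  → end 2, accepted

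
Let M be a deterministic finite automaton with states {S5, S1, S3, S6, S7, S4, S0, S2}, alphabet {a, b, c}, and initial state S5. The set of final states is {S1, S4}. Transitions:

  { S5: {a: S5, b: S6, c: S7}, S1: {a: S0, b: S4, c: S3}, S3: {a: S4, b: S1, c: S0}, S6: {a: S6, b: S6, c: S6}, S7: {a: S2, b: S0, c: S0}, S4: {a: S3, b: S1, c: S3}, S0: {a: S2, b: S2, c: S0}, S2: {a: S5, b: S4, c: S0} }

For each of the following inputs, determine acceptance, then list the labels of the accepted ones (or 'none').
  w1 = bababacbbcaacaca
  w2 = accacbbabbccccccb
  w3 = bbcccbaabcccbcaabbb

none

w1: S5 → S6 → S6 → S6 → S6 → S6 → S6 → S6 → S6 → S6 → S6 → S6 → S6 → S6 → S6 → S6 → S6  → end S6, rejected
w2: S5 → S5 → S7 → S0 → S2 → S0 → S2 → S4 → S3 → S1 → S4 → S3 → S0 → S0 → S0 → S0 → S0 → S2  → end S2, rejected
w3: S5 → S6 → S6 → S6 → S6 → S6 → S6 → S6 → S6 → S6 → S6 → S6 → S6 → S6 → S6 → S6 → S6 → S6 → S6 → S6  → end S6, rejected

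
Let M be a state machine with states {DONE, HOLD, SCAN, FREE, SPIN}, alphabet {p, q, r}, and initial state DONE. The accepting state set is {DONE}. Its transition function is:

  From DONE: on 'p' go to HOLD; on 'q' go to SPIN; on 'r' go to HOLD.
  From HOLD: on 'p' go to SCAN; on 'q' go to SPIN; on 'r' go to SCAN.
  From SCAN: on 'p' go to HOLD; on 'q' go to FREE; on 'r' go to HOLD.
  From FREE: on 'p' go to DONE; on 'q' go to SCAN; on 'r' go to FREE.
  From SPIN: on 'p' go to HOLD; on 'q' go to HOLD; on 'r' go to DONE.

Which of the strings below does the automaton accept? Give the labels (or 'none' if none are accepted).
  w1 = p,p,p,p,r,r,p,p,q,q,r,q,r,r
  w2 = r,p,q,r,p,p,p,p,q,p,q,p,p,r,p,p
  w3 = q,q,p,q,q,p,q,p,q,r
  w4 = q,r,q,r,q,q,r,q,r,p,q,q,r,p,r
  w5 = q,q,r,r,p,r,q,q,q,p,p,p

w1: DONE → HOLD → SCAN → HOLD → SCAN → HOLD → SCAN → HOLD → SCAN → FREE → SCAN → HOLD → SPIN → DONE → HOLD  → end HOLD, rejected
w2: DONE → HOLD → SCAN → FREE → FREE → DONE → HOLD → SCAN → HOLD → SPIN → HOLD → SPIN → HOLD → SCAN → HOLD → SCAN → HOLD  → end HOLD, rejected
w3: DONE → SPIN → HOLD → SCAN → FREE → SCAN → HOLD → SPIN → HOLD → SPIN → DONE  → end DONE, accepted
w4: DONE → SPIN → DONE → SPIN → DONE → SPIN → HOLD → SCAN → FREE → FREE → DONE → SPIN → HOLD → SCAN → HOLD → SCAN  → end SCAN, rejected
w5: DONE → SPIN → HOLD → SCAN → HOLD → SCAN → HOLD → SPIN → HOLD → SPIN → HOLD → SCAN → HOLD  → end HOLD, rejected

w3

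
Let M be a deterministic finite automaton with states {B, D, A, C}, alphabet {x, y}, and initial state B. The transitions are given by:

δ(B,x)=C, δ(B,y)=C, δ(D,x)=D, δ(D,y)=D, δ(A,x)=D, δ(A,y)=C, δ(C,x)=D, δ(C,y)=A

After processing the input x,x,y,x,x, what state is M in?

D

B → C → D → D → D → D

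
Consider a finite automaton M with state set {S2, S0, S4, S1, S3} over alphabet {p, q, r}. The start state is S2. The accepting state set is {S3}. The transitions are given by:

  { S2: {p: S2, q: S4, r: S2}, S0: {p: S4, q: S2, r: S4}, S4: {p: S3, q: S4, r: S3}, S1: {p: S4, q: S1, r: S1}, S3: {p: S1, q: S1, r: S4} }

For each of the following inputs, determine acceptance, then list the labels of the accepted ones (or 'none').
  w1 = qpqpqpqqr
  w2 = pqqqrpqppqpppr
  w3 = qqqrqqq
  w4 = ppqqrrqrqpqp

w4

w1:
  start at S2
  read 'q': S2 → S4
  read 'p': S4 → S3
  read 'q': S3 → S1
  read 'p': S1 → S4
  read 'q': S4 → S4
  read 'p': S4 → S3
  read 'q': S3 → S1
  read 'q': S1 → S1
  read 'r': S1 → S1
  end S1, rejected
w2:
  start at S2
  read 'p': S2 → S2
  read 'q': S2 → S4
  read 'q': S4 → S4
  read 'q': S4 → S4
  read 'r': S4 → S3
  read 'p': S3 → S1
  read 'q': S1 → S1
  read 'p': S1 → S4
  read 'p': S4 → S3
  read 'q': S3 → S1
  read 'p': S1 → S4
  read 'p': S4 → S3
  read 'p': S3 → S1
  read 'r': S1 → S1
  end S1, rejected
w3:
  start at S2
  read 'q': S2 → S4
  read 'q': S4 → S4
  read 'q': S4 → S4
  read 'r': S4 → S3
  read 'q': S3 → S1
  read 'q': S1 → S1
  read 'q': S1 → S1
  end S1, rejected
w4:
  start at S2
  read 'p': S2 → S2
  read 'p': S2 → S2
  read 'q': S2 → S4
  read 'q': S4 → S4
  read 'r': S4 → S3
  read 'r': S3 → S4
  read 'q': S4 → S4
  read 'r': S4 → S3
  read 'q': S3 → S1
  read 'p': S1 → S4
  read 'q': S4 → S4
  read 'p': S4 → S3
  end S3, accepted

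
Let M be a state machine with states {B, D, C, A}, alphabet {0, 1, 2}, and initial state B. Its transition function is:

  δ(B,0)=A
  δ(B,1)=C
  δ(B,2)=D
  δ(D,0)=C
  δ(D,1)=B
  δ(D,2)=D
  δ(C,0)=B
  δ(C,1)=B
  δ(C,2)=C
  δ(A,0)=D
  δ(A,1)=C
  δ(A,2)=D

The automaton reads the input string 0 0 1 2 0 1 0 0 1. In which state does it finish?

start at B
read '0': B → A
read '0': A → D
read '1': D → B
read '2': B → D
read '0': D → C
read '1': C → B
read '0': B → A
read '0': A → D
read '1': D → B

B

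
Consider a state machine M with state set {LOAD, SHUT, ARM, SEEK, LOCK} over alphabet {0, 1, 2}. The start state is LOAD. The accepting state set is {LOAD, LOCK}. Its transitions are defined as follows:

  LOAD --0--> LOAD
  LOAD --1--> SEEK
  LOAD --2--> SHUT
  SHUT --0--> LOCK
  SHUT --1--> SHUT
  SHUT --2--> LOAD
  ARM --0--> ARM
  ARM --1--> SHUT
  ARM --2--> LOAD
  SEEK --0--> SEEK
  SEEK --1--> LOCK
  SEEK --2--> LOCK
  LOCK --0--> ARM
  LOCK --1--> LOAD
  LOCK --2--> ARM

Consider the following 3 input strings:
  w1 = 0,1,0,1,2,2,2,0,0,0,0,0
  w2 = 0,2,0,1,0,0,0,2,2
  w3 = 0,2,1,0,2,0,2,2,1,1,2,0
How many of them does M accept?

2

w1:
  start at LOAD
  read '0': LOAD → LOAD
  read '1': LOAD → SEEK
  read '0': SEEK → SEEK
  read '1': SEEK → LOCK
  read '2': LOCK → ARM
  read '2': ARM → LOAD
  read '2': LOAD → SHUT
  read '0': SHUT → LOCK
  read '0': LOCK → ARM
  read '0': ARM → ARM
  read '0': ARM → ARM
  read '0': ARM → ARM
  end ARM, rejected
w2:
  start at LOAD
  read '0': LOAD → LOAD
  read '2': LOAD → SHUT
  read '0': SHUT → LOCK
  read '1': LOCK → LOAD
  read '0': LOAD → LOAD
  read '0': LOAD → LOAD
  read '0': LOAD → LOAD
  read '2': LOAD → SHUT
  read '2': SHUT → LOAD
  end LOAD, accepted
w3:
  start at LOAD
  read '0': LOAD → LOAD
  read '2': LOAD → SHUT
  read '1': SHUT → SHUT
  read '0': SHUT → LOCK
  read '2': LOCK → ARM
  read '0': ARM → ARM
  read '2': ARM → LOAD
  read '2': LOAD → SHUT
  read '1': SHUT → SHUT
  read '1': SHUT → SHUT
  read '2': SHUT → LOAD
  read '0': LOAD → LOAD
  end LOAD, accepted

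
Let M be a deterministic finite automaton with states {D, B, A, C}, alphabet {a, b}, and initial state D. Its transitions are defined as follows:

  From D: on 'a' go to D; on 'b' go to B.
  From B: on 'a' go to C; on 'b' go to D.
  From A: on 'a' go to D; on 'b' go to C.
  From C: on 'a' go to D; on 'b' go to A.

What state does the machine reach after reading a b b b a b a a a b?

start at D
read 'a': D → D
read 'b': D → B
read 'b': B → D
read 'b': D → B
read 'a': B → C
read 'b': C → A
read 'a': A → D
read 'a': D → D
read 'a': D → D
read 'b': D → B

B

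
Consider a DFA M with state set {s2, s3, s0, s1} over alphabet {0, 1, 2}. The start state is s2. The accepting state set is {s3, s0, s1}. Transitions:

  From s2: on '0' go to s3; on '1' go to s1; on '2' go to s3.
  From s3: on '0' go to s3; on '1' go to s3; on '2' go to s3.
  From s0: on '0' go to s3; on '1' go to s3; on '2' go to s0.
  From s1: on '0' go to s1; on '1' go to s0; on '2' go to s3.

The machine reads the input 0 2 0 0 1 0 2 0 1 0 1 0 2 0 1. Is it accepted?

s2 → s3 → s3 → s3 → s3 → s3 → s3 → s3 → s3 → s3 → s3 → s3 → s3 → s3 → s3 → s3
End state s3 is accepting.

Yes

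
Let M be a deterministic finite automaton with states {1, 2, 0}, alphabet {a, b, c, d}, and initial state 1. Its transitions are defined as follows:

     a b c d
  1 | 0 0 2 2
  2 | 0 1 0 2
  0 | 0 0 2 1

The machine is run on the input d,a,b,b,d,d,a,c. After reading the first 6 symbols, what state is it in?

Trace: 1 -d-> 2 -a-> 0 -b-> 0 -b-> 0 -d-> 1 -d-> 2
After 6 symbols: 2.

2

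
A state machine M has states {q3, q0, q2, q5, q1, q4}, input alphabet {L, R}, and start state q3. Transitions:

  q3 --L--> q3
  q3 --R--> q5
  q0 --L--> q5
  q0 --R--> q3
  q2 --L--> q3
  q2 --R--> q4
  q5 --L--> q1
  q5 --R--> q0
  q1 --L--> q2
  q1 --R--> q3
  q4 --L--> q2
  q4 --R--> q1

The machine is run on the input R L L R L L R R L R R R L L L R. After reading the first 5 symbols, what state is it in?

start at q3
read 'R': q3 → q5
read 'L': q5 → q1
read 'L': q1 → q2
read 'R': q2 → q4
read 'L': q4 → q2
After 5 symbols: q2.

q2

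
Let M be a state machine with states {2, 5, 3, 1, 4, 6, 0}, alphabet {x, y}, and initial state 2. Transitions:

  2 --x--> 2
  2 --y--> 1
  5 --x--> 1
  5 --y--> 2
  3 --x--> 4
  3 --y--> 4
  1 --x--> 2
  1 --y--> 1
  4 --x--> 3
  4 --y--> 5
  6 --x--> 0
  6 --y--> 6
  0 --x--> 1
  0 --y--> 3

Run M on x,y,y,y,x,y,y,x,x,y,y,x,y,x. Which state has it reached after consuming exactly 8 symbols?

2 → 2 → 1 → 1 → 1 → 2 → 1 → 1 → 2
After 8 symbols: 2.

2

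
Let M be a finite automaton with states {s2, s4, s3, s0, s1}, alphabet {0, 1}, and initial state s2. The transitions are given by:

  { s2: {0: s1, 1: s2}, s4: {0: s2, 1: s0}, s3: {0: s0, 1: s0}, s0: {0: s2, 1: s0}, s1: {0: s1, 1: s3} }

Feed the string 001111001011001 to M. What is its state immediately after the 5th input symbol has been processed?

Trace: s2 -0-> s1 -0-> s1 -1-> s3 -1-> s0 -1-> s0
After 5 symbols: s0.

s0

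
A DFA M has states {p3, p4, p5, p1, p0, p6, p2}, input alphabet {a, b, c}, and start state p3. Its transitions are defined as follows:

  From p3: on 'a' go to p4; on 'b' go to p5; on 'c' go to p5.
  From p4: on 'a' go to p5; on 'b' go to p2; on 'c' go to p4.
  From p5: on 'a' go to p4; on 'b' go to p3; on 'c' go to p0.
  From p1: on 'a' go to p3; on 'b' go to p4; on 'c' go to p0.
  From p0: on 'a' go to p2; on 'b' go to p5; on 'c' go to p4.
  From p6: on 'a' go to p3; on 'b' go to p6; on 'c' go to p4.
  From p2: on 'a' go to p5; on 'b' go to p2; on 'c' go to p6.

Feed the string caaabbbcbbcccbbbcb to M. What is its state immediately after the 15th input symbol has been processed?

p2

start at p3
read 'c': p3 → p5
read 'a': p5 → p4
read 'a': p4 → p5
read 'a': p5 → p4
read 'b': p4 → p2
read 'b': p2 → p2
read 'b': p2 → p2
read 'c': p2 → p6
read 'b': p6 → p6
read 'b': p6 → p6
read 'c': p6 → p4
read 'c': p4 → p4
read 'c': p4 → p4
read 'b': p4 → p2
read 'b': p2 → p2
After 15 symbols: p2.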